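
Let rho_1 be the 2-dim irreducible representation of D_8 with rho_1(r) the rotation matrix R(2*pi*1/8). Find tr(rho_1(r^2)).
chi_{rho_1}(r^2) = 2*cos(2*pi*1*2/8) = 0

Argument: rho_1(r^2) is rotation by angle 2*pi*1*2/8, whose trace is 2*cos(2*pi*1*2/8) = 0.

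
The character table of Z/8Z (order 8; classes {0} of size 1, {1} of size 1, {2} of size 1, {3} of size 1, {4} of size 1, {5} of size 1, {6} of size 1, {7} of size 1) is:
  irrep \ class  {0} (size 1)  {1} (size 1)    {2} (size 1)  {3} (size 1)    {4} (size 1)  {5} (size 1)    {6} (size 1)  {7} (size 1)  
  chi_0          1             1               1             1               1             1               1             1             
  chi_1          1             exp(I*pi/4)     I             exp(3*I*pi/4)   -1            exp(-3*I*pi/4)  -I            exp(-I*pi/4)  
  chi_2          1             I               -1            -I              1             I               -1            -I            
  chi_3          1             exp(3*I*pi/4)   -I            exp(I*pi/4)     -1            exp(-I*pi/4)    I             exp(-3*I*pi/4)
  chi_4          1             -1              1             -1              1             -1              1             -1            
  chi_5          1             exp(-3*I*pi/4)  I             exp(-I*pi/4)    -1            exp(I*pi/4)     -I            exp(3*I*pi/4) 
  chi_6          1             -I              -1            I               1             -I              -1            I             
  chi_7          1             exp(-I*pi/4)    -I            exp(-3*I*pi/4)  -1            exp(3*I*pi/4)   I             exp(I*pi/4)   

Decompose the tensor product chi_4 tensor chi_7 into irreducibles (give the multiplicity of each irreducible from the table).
chi_4 tensor chi_7 = chi_3 (all other irreducibles have multiplicity 0).

Proof sketch: The character of a tensor product is the pointwise product (chi_4 * chi_7)(C) = chi_4(C) * chi_7(C):
  {0}: (1)*(1), {1}: (-1)*(exp(-I*pi/4)), {2}: (1)*(-I), {3}: (-1)*(exp(-3*I*pi/4)), {4}: (1)*(-1), {5}: (-1)*(exp(3*I*pi/4)), {6}: (1)*(I), {7}: (-1)*(exp(I*pi/4))
so (chi_4 * chi_7) takes values
  {0} -> 1, {1} -> -exp(-I*pi/4), {2} -> -I, {3} -> -exp(-3*I*pi/4), {4} -> -1, {5} -> -exp(3*I*pi/4), {6} -> I, {7} -> -exp(I*pi/4).
Now take the inner product of this character with each irreducible chi from the table, <chi_4*chi_7, chi> = (1/8) sum_C |C| (chi_4*chi_7)(C) conj(chi(C)):
  <chi_4*chi_7, chi_0> = (1/8)[1*(1)*conj(1) + 1*(-exp(-I*pi/4))*conj(1) + 1*(-I)*conj(1) + 1*(-exp(-3*I*pi/4))*conj(1) + 1*(-1)*conj(1) + 1*(-exp(3*I*pi/4))*conj(1) + 1*(I)*conj(1) + 1*(-exp(I*pi/4))*conj(1)]
      = (1/8)[(1) + (-exp(-I*pi/4)) + (-I) + (-exp(-3*I*pi/4)) + (-1) + (-exp(3*I*pi/4)) + (I) + (-exp(I*pi/4))] = 0/8 = 0
  <chi_4*chi_7, chi_1> = (1/8)[1*(1)*conj(1) + 1*(-exp(-I*pi/4))*conj(exp(I*pi/4)) + 1*(-I)*conj(I) + 1*(-exp(-3*I*pi/4))*conj(exp(3*I*pi/4)) + 1*(-1)*conj(-1) + 1*(-exp(3*I*pi/4))*conj(exp(-3*I*pi/4)) + 1*(I)*conj(-I) + 1*(-exp(I*pi/4))*conj(exp(-I*pi/4))]
      = (1/8)[(1) + (I) + (-1) + (-I) + (1) + (I) + (-1) + (-I)] = 0/8 = 0
  <chi_4*chi_7, chi_2> = (1/8)[1*(1)*conj(1) + 1*(-exp(-I*pi/4))*conj(I) + 1*(-I)*conj(-1) + 1*(-exp(-3*I*pi/4))*conj(-I) + 1*(-1)*conj(1) + 1*(-exp(3*I*pi/4))*conj(I) + 1*(I)*conj(-1) + 1*(-exp(I*pi/4))*conj(-I)]
      = (1/8)[(1) + (exp(I*pi/4)) + (I) + (-exp(-I*pi/4)) + (-1) + (exp(-3*I*pi/4)) + (-I) + (-exp(3*I*pi/4))] = 0/8 = 0
  <chi_4*chi_7, chi_3> = (1/8)[1*(1)*conj(1) + 1*(-exp(-I*pi/4))*conj(exp(3*I*pi/4)) + 1*(-I)*conj(-I) + 1*(-exp(-3*I*pi/4))*conj(exp(I*pi/4)) + 1*(-1)*conj(-1) + 1*(-exp(3*I*pi/4))*conj(exp(-I*pi/4)) + 1*(I)*conj(I) + 1*(-exp(I*pi/4))*conj(exp(-3*I*pi/4))]
      = (1/8)[(1) + (1) + (1) + (1) + (1) + (1) + (1) + (1)] = 8/8 = 1
  <chi_4*chi_7, chi_4> = (1/8)[1*(1)*conj(1) + 1*(-exp(-I*pi/4))*conj(-1) + 1*(-I)*conj(1) + 1*(-exp(-3*I*pi/4))*conj(-1) + 1*(-1)*conj(1) + 1*(-exp(3*I*pi/4))*conj(-1) + 1*(I)*conj(1) + 1*(-exp(I*pi/4))*conj(-1)]
      = (1/8)[(1) + (exp(-I*pi/4)) + (-I) + (exp(-3*I*pi/4)) + (-1) + (exp(3*I*pi/4)) + (I) + (exp(I*pi/4))] = 0/8 = 0
  <chi_4*chi_7, chi_5> = (1/8)[1*(1)*conj(1) + 1*(-exp(-I*pi/4))*conj(exp(-3*I*pi/4)) + 1*(-I)*conj(I) + 1*(-exp(-3*I*pi/4))*conj(exp(-I*pi/4)) + 1*(-1)*conj(-1) + 1*(-exp(3*I*pi/4))*conj(exp(I*pi/4)) + 1*(I)*conj(-I) + 1*(-exp(I*pi/4))*conj(exp(3*I*pi/4))]
      = (1/8)[(1) + (-I) + (-1) + (I) + (1) + (-I) + (-1) + (I)] = 0/8 = 0
  <chi_4*chi_7, chi_6> = (1/8)[1*(1)*conj(1) + 1*(-exp(-I*pi/4))*conj(-I) + 1*(-I)*conj(-1) + 1*(-exp(-3*I*pi/4))*conj(I) + 1*(-1)*conj(1) + 1*(-exp(3*I*pi/4))*conj(-I) + 1*(I)*conj(-1) + 1*(-exp(I*pi/4))*conj(I)]
      = (1/8)[(1) + (-exp(I*pi/4)) + (I) + (exp(-I*pi/4)) + (-1) + (-exp(-3*I*pi/4)) + (-I) + (exp(3*I*pi/4))] = 0/8 = 0
  <chi_4*chi_7, chi_7> = (1/8)[1*(1)*conj(1) + 1*(-exp(-I*pi/4))*conj(exp(-I*pi/4)) + 1*(-I)*conj(-I) + 1*(-exp(-3*I*pi/4))*conj(exp(-3*I*pi/4)) + 1*(-1)*conj(-1) + 1*(-exp(3*I*pi/4))*conj(exp(3*I*pi/4)) + 1*(I)*conj(I) + 1*(-exp(I*pi/4))*conj(exp(I*pi/4))]
      = (1/8)[(1) + (-1) + (1) + (-1) + (1) + (-1) + (1) + (-1)] = 0/8 = 0
(Exp terms are combined using exp(i*s)*conj(exp(i*t)) = exp(i*(s-t)), and sums of them are collapsed using the identity that for every m > 1 the m distinct m-th roots of unity sum to 0, e.g. 1 + exp(2*I*pi/3) + exp(-2*I*pi/3) = 0.)
Hence the multiplicities are chi_3: 1. Dimension check: dim(chi_4)*dim(chi_7) = 1*1 = 1 and sum (mult * dim) = 1*1 = 1.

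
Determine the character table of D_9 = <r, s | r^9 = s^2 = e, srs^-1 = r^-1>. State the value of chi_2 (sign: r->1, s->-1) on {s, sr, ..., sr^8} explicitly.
Conjugacy classes: {e} of size 1, {r^1, r^8} of size 2, {r^2, r^7} of size 2, {r^3, r^6} of size 2, {r^4, r^5} of size 2, {s, sr, ..., sr^8} of size 9.
Character table:
  irrep \ class              {e} (size 1)  {r^1, r^8} (size 2)  {r^2, r^7} (size 2)  {r^3, r^6} (size 2)  {r^4, r^5} (size 2)  {s, sr, ..., sr^8} (size 9)
  chi_1 (triv)               1             1                    1                    1                    1                    1                          
  chi_2 (sign: r->1, s->-1)  1             1                    1                    1                    1                    -1                         
  chi_3 (2d, j=1)            2             2*cos(2*pi/9)        2*cos(4*pi/9)        -1                   -2*cos(pi/9)         0                          
  chi_4 (2d, j=2)            2             2*cos(4*pi/9)        -2*cos(pi/9)         -1                   2*cos(2*pi/9)        0                          
  chi_5 (2d, j=3)            2             -1                   -1                   2                    -1                   0                          
  chi_6 (2d, j=4)            2             -2*cos(pi/9)         2*cos(2*pi/9)        -1                   2*cos(4*pi/9)        0                          

Spot check: chi_2 (sign: r->1, s->-1) on {s, sr, ..., sr^8} = -1.

Proof sketch: D_9 has order 2*9 = 18 with 6 conjugacy classes, hence 6 irreducibles. Sum of squared dims 1 + 1 + 4 + 4 + 4 + 4 = 18 = |G|. Linear characters come from the abelianisation; the 2-dimensional irreps have character r^k -> 2*cos(2*pi*j*k/9), reflections -> 0.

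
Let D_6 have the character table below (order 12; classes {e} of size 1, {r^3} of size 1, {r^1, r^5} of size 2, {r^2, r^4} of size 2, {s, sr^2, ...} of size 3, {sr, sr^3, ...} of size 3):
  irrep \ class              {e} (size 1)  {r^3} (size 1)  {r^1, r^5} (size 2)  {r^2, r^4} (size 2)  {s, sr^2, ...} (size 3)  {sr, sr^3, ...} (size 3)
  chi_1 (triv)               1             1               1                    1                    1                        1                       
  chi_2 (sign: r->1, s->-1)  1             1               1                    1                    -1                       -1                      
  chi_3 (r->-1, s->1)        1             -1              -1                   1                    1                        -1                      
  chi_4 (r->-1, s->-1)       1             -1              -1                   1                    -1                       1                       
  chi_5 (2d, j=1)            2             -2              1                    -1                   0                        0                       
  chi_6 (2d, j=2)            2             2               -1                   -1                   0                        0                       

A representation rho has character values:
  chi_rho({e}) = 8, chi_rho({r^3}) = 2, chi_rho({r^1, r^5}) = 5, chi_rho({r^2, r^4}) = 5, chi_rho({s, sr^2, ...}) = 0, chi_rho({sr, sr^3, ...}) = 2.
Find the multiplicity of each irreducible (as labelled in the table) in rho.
Multiplicities: chi_1: 3, chi_2: 2, chi_3: 0, chi_4: 1, chi_5: 1, chi_6: 0.

Working: Use <chi_rho, chi> = (1/|G|) sum_C |C| * chi_rho(C) * conj(chi(C)) with |G| = 12 for each irreducible chi in the table:
  <chi_rho, chi_1> = (1/12)[1*(8)*conj(1) + 1*(2)*conj(1) + 2*(5)*conj(1) + 2*(5)*conj(1) + 3*(0)*conj(1) + 3*(2)*conj(1)]
      = (1/12)[(8) + (2) + (10) + (10) + (0) + (6)] = 36/12 = 3
  <chi_rho, chi_2> = (1/12)[1*(8)*conj(1) + 1*(2)*conj(1) + 2*(5)*conj(1) + 2*(5)*conj(1) + 3*(0)*conj(-1) + 3*(2)*conj(-1)]
      = (1/12)[(8) + (2) + (10) + (10) + (0) + (-6)] = 24/12 = 2
  <chi_rho, chi_3> = (1/12)[1*(8)*conj(1) + 1*(2)*conj(-1) + 2*(5)*conj(-1) + 2*(5)*conj(1) + 3*(0)*conj(1) + 3*(2)*conj(-1)]
      = (1/12)[(8) + (-2) + (-10) + (10) + (0) + (-6)] = 0/12 = 0
  <chi_rho, chi_4> = (1/12)[1*(8)*conj(1) + 1*(2)*conj(-1) + 2*(5)*conj(-1) + 2*(5)*conj(1) + 3*(0)*conj(-1) + 3*(2)*conj(1)]
      = (1/12)[(8) + (-2) + (-10) + (10) + (0) + (6)] = 12/12 = 1
  <chi_rho, chi_5> = (1/12)[1*(8)*conj(2) + 1*(2)*conj(-2) + 2*(5)*conj(1) + 2*(5)*conj(-1) + 3*(0)*conj(0) + 3*(2)*conj(0)]
      = (1/12)[(16) + (-4) + (10) + (-10) + (0) + (0)] = 12/12 = 1
  <chi_rho, chi_6> = (1/12)[1*(8)*conj(2) + 1*(2)*conj(2) + 2*(5)*conj(-1) + 2*(5)*conj(-1) + 3*(0)*conj(0) + 3*(2)*conj(0)]
      = (1/12)[(16) + (4) + (-10) + (-10) + (0) + (0)] = 0/12 = 0
Dimension check: dim(rho) = sum (mult * dim) = 3*1 + 2*1 + 0*1 + 1*1 + 1*2 + 0*2 = 8 = chi_rho(e) = 8.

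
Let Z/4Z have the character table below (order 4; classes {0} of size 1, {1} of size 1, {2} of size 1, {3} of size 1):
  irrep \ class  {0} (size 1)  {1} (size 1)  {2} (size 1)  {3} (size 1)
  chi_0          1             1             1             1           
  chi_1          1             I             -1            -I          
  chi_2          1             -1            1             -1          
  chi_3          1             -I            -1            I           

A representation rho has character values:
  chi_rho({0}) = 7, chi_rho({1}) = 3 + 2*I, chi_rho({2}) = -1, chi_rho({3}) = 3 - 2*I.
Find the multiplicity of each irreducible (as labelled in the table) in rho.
Multiplicities: chi_0: 3, chi_1: 3, chi_2: 0, chi_3: 1.

Justification: Use <chi_rho, chi> = (1/|G|) sum_C |C| * chi_rho(C) * conj(chi(C)) with |G| = 4 for each irreducible chi in the table:
  <chi_rho, chi_0> = (1/4)[1*(7)*conj(1) + 1*(3 + 2*I)*conj(1) + 1*(-1)*conj(1) + 1*(3 - 2*I)*conj(1)]
      = (1/4)[(7) + (3 + 2*I) + (-1) + (3 - 2*I)] = 12/4 = 3
  <chi_rho, chi_1> = (1/4)[1*(7)*conj(1) + 1*(3 + 2*I)*conj(I) + 1*(-1)*conj(-1) + 1*(3 - 2*I)*conj(-I)]
      = (1/4)[(7) + (2 - 3*I) + (1) + (2 + 3*I)] = 12/4 = 3
  <chi_rho, chi_2> = (1/4)[1*(7)*conj(1) + 1*(3 + 2*I)*conj(-1) + 1*(-1)*conj(1) + 1*(3 - 2*I)*conj(-1)]
      = (1/4)[(7) + (-3 - 2*I) + (-1) + (-3 + 2*I)] = 0/4 = 0
  <chi_rho, chi_3> = (1/4)[1*(7)*conj(1) + 1*(3 + 2*I)*conj(-I) + 1*(-1)*conj(-1) + 1*(3 - 2*I)*conj(I)]
      = (1/4)[(7) + (-2 + 3*I) + (1) + (-2 - 3*I)] = 4/4 = 1
(Exp terms are combined using exp(i*s)*conj(exp(i*t)) = exp(i*(s-t)), and sums of them are collapsed using the identity that for every m > 1 the m distinct m-th roots of unity sum to 0, e.g. 1 + exp(2*I*pi/3) + exp(-2*I*pi/3) = 0.)
Dimension check: dim(rho) = sum (mult * dim) = 3*1 + 3*1 + 0*1 + 1*1 = 7 = chi_rho(e) = 7.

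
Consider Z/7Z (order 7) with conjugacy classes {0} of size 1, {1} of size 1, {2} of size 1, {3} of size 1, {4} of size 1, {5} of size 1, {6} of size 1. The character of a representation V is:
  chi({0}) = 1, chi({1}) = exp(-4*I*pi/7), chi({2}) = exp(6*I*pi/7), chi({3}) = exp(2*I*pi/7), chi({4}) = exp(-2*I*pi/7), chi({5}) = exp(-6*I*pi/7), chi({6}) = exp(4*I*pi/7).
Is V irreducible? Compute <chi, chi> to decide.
Irreducible: <chi, chi> = 1.

Derivation: <chi, chi> = (1/|G|) sum_C |C| * |chi(C)|^2 = (1/7)[1*|1|^2 + 1*|exp(-4*I*pi/7)|^2 + 1*|exp(6*I*pi/7)|^2 + 1*|exp(2*I*pi/7)|^2 + 1*|exp(-2*I*pi/7)|^2 + 1*|exp(-6*I*pi/7)|^2 + 1*|exp(4*I*pi/7)|^2]
  = (1/7)[(1) + (1) + (1) + (1) + (1) + (1) + (1)] = 7/7 = 1.
(Exp terms are combined using exp(i*s)*conj(exp(i*t)) = exp(i*(s-t)), and sums of them are collapsed using the identity that for every m > 1 the m distinct m-th roots of unity sum to 0, e.g. 1 + exp(2*I*pi/3) + exp(-2*I*pi/3) = 0.)
A character is irreducible iff <chi, chi> = 1, so this representation is irreducible.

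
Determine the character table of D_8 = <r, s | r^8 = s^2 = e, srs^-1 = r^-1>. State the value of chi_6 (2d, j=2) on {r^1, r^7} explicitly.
Conjugacy classes: {e} of size 1, {r^4} of size 1, {r^1, r^7} of size 2, {r^2, r^6} of size 2, {r^3, r^5} of size 2, {s, sr^2, ...} of size 4, {sr, sr^3, ...} of size 4.
Character table:
  irrep \ class              {e} (size 1)  {r^4} (size 1)  {r^1, r^7} (size 2)  {r^2, r^6} (size 2)  {r^3, r^5} (size 2)  {s, sr^2, ...} (size 4)  {sr, sr^3, ...} (size 4)
  chi_1 (triv)               1             1               1                    1                    1                    1                        1                       
  chi_2 (sign: r->1, s->-1)  1             1               1                    1                    1                    -1                       -1                      
  chi_3 (r->-1, s->1)        1             1               -1                   1                    -1                   1                        -1                      
  chi_4 (r->-1, s->-1)       1             1               -1                   1                    -1                   -1                       1                       
  chi_5 (2d, j=1)            2             -2              sqrt(2)              0                    -sqrt(2)             0                        0                       
  chi_6 (2d, j=2)            2             2               0                    -2                   0                    0                        0                       
  chi_7 (2d, j=3)            2             -2              -sqrt(2)             0                    sqrt(2)              0                        0                       

Spot check: chi_6 (2d, j=2) on {r^1, r^7} = 0.

Argument: D_8 has order 2*8 = 16 with 7 conjugacy classes, hence 7 irreducibles. Sum of squared dims 1 + 1 + 1 + 1 + 4 + 4 + 4 = 16 = |G|. Linear characters come from the abelianisation; the 2-dimensional irreps have character r^k -> 2*cos(2*pi*j*k/8), reflections -> 0.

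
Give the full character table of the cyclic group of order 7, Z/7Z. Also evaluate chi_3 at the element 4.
Character table of Z/7Z (irreps indexed chi_0,...,chi_6 with chi_k(m) = zeta_7^(k*m), zeta_7 = exp(2*pi*i/7)):
  irrep \ class  {0} (size 1)  {1} (size 1)    {2} (size 1)    {3} (size 1)    {4} (size 1)    {5} (size 1)    {6} (size 1)  
  chi_0          1             1               1               1               1               1               1             
  chi_1          1             exp(2*I*pi/7)   exp(4*I*pi/7)   exp(6*I*pi/7)   exp(-6*I*pi/7)  exp(-4*I*pi/7)  exp(-2*I*pi/7)
  chi_2          1             exp(4*I*pi/7)   exp(-6*I*pi/7)  exp(-2*I*pi/7)  exp(2*I*pi/7)   exp(6*I*pi/7)   exp(-4*I*pi/7)
  chi_3          1             exp(6*I*pi/7)   exp(-2*I*pi/7)  exp(4*I*pi/7)   exp(-4*I*pi/7)  exp(2*I*pi/7)   exp(-6*I*pi/7)
  chi_4          1             exp(-6*I*pi/7)  exp(2*I*pi/7)   exp(-4*I*pi/7)  exp(4*I*pi/7)   exp(-2*I*pi/7)  exp(6*I*pi/7) 
  chi_5          1             exp(-4*I*pi/7)  exp(6*I*pi/7)   exp(2*I*pi/7)   exp(-2*I*pi/7)  exp(-6*I*pi/7)  exp(4*I*pi/7) 
  chi_6          1             exp(-2*I*pi/7)  exp(-4*I*pi/7)  exp(-6*I*pi/7)  exp(6*I*pi/7)   exp(4*I*pi/7)   exp(2*I*pi/7) 

Spot check: chi_3(4) = zeta_7^(3*4) = zeta_7^12 = exp(-4*I*pi/7).

Details: Z/7Z is abelian, so all 7 irreducible complex representations are 1-dimensional. They are given by chi_k(m) = zeta_7^(k*m) for k = 0,...,6. Row orthogonality: sum_m chi_k(m) conj(chi_l(m)) = 7 * [k = l].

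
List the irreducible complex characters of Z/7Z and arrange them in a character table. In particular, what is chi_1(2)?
Character table of Z/7Z (irreps indexed chi_0,...,chi_6 with chi_k(m) = zeta_7^(k*m), zeta_7 = exp(2*pi*i/7)):
  irrep \ class  {0} (size 1)  {1} (size 1)    {2} (size 1)    {3} (size 1)    {4} (size 1)    {5} (size 1)    {6} (size 1)  
  chi_0          1             1               1               1               1               1               1             
  chi_1          1             exp(2*I*pi/7)   exp(4*I*pi/7)   exp(6*I*pi/7)   exp(-6*I*pi/7)  exp(-4*I*pi/7)  exp(-2*I*pi/7)
  chi_2          1             exp(4*I*pi/7)   exp(-6*I*pi/7)  exp(-2*I*pi/7)  exp(2*I*pi/7)   exp(6*I*pi/7)   exp(-4*I*pi/7)
  chi_3          1             exp(6*I*pi/7)   exp(-2*I*pi/7)  exp(4*I*pi/7)   exp(-4*I*pi/7)  exp(2*I*pi/7)   exp(-6*I*pi/7)
  chi_4          1             exp(-6*I*pi/7)  exp(2*I*pi/7)   exp(-4*I*pi/7)  exp(4*I*pi/7)   exp(-2*I*pi/7)  exp(6*I*pi/7) 
  chi_5          1             exp(-4*I*pi/7)  exp(6*I*pi/7)   exp(2*I*pi/7)   exp(-2*I*pi/7)  exp(-6*I*pi/7)  exp(4*I*pi/7) 
  chi_6          1             exp(-2*I*pi/7)  exp(-4*I*pi/7)  exp(-6*I*pi/7)  exp(6*I*pi/7)   exp(4*I*pi/7)   exp(2*I*pi/7) 

Spot check: chi_1(2) = zeta_7^(1*2) = zeta_7^2 = exp(4*I*pi/7).

Details: Z/7Z is abelian, so all 7 irreducible complex representations are 1-dimensional. They are given by chi_k(m) = zeta_7^(k*m) for k = 0,...,6. Row orthogonality: sum_m chi_k(m) conj(chi_l(m)) = 7 * [k = l].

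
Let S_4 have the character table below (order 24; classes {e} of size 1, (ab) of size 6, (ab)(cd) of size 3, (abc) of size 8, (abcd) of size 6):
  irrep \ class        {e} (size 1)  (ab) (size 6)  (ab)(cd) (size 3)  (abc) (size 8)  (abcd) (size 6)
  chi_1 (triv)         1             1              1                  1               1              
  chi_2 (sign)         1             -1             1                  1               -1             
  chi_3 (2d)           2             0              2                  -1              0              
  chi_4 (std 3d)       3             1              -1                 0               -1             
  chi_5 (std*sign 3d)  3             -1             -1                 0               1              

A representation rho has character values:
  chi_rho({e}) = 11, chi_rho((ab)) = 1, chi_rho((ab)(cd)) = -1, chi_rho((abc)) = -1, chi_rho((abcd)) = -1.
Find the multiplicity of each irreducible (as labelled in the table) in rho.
Multiplicities: chi_1: 0, chi_2: 0, chi_3: 1, chi_4: 2, chi_5: 1.

Argument: Use <chi_rho, chi> = (1/|G|) sum_C |C| * chi_rho(C) * conj(chi(C)) with |G| = 24 for each irreducible chi in the table:
  <chi_rho, chi_1> = (1/24)[1*(11)*conj(1) + 6*(1)*conj(1) + 3*(-1)*conj(1) + 8*(-1)*conj(1) + 6*(-1)*conj(1)]
      = (1/24)[(11) + (6) + (-3) + (-8) + (-6)] = 0/24 = 0
  <chi_rho, chi_2> = (1/24)[1*(11)*conj(1) + 6*(1)*conj(-1) + 3*(-1)*conj(1) + 8*(-1)*conj(1) + 6*(-1)*conj(-1)]
      = (1/24)[(11) + (-6) + (-3) + (-8) + (6)] = 0/24 = 0
  <chi_rho, chi_3> = (1/24)[1*(11)*conj(2) + 6*(1)*conj(0) + 3*(-1)*conj(2) + 8*(-1)*conj(-1) + 6*(-1)*conj(0)]
      = (1/24)[(22) + (0) + (-6) + (8) + (0)] = 24/24 = 1
  <chi_rho, chi_4> = (1/24)[1*(11)*conj(3) + 6*(1)*conj(1) + 3*(-1)*conj(-1) + 8*(-1)*conj(0) + 6*(-1)*conj(-1)]
      = (1/24)[(33) + (6) + (3) + (0) + (6)] = 48/24 = 2
  <chi_rho, chi_5> = (1/24)[1*(11)*conj(3) + 6*(1)*conj(-1) + 3*(-1)*conj(-1) + 8*(-1)*conj(0) + 6*(-1)*conj(1)]
      = (1/24)[(33) + (-6) + (3) + (0) + (-6)] = 24/24 = 1
Dimension check: dim(rho) = sum (mult * dim) = 0*1 + 0*1 + 1*2 + 2*3 + 1*3 = 11 = chi_rho(e) = 11.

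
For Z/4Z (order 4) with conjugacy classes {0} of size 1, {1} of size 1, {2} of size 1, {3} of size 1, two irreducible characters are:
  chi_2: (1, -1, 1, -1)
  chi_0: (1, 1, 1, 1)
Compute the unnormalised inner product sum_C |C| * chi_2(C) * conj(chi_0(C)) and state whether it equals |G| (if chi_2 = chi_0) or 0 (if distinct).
Sum = 0; so <chi_2, chi_0> = 0 (distinct irreducibles are orthogonal).

Derivation: Compute term by term over conjugacy classes (|C| * chi_2(C) * conj(chi_0(C))):
  1*(1)*conj(1) + 1*(-1)*conj(1) + 1*(1)*conj(1) + 1*(-1)*conj(1)
  = (1) + (-1) + (1) + (-1)
  = 0.
(Exp terms are combined using exp(i*s)*conj(exp(i*t)) = exp(i*(s-t)), and sums of them are collapsed using the identity that for every m > 1 the m distinct m-th roots of unity sum to 0, e.g. 1 + exp(2*I*pi/3) + exp(-2*I*pi/3) = 0.)
Dividing by |G| = 4 gives 0/4 = 0, matching the row-orthogonality relation <chi_2, chi_0> = [chi_2 = chi_0].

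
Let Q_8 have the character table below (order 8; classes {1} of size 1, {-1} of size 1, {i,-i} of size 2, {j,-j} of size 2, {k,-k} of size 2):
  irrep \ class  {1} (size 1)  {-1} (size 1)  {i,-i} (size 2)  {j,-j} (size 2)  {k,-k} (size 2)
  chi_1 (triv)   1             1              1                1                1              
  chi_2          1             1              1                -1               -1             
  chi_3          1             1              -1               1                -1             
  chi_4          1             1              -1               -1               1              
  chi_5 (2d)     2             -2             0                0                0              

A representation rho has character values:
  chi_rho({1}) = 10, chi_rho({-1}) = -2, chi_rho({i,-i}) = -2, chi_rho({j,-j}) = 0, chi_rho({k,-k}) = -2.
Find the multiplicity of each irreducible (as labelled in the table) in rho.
Multiplicities: chi_1: 0, chi_2: 1, chi_3: 2, chi_4: 1, chi_5: 3.

Working: Use <chi_rho, chi> = (1/|G|) sum_C |C| * chi_rho(C) * conj(chi(C)) with |G| = 8 for each irreducible chi in the table:
  <chi_rho, chi_1> = (1/8)[1*(10)*conj(1) + 1*(-2)*conj(1) + 2*(-2)*conj(1) + 2*(0)*conj(1) + 2*(-2)*conj(1)]
      = (1/8)[(10) + (-2) + (-4) + (0) + (-4)] = 0/8 = 0
  <chi_rho, chi_2> = (1/8)[1*(10)*conj(1) + 1*(-2)*conj(1) + 2*(-2)*conj(1) + 2*(0)*conj(-1) + 2*(-2)*conj(-1)]
      = (1/8)[(10) + (-2) + (-4) + (0) + (4)] = 8/8 = 1
  <chi_rho, chi_3> = (1/8)[1*(10)*conj(1) + 1*(-2)*conj(1) + 2*(-2)*conj(-1) + 2*(0)*conj(1) + 2*(-2)*conj(-1)]
      = (1/8)[(10) + (-2) + (4) + (0) + (4)] = 16/8 = 2
  <chi_rho, chi_4> = (1/8)[1*(10)*conj(1) + 1*(-2)*conj(1) + 2*(-2)*conj(-1) + 2*(0)*conj(-1) + 2*(-2)*conj(1)]
      = (1/8)[(10) + (-2) + (4) + (0) + (-4)] = 8/8 = 1
  <chi_rho, chi_5> = (1/8)[1*(10)*conj(2) + 1*(-2)*conj(-2) + 2*(-2)*conj(0) + 2*(0)*conj(0) + 2*(-2)*conj(0)]
      = (1/8)[(20) + (4) + (0) + (0) + (0)] = 24/8 = 3
Dimension check: dim(rho) = sum (mult * dim) = 0*1 + 1*1 + 2*1 + 1*1 + 3*2 = 10 = chi_rho(e) = 10.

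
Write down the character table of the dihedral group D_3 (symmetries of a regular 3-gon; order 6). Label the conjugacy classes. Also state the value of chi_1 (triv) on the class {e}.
Conjugacy classes: {e} of size 1, {r^1, r^2} of size 2, {s, sr, ..., sr^2} of size 3.
Character table:
  irrep \ class              {e} (size 1)  {r^1, r^2} (size 2)  {s, sr, ..., sr^2} (size 3)
  chi_1 (triv)               1             1                    1                          
  chi_2 (sign: r->1, s->-1)  1             1                    -1                         
  chi_3 (2d, j=1)            2             -1                   0                          

Spot check: chi_1 (triv) on {e} = 1.

D_3 has order 2*3 = 6 with 3 conjugacy classes, hence 3 irreducibles. Sum of squared dims 1 + 1 + 4 = 6 = |G|. Linear characters come from the abelianisation; the 2-dimensional irreps have character r^k -> 2*cos(2*pi*j*k/3), reflections -> 0.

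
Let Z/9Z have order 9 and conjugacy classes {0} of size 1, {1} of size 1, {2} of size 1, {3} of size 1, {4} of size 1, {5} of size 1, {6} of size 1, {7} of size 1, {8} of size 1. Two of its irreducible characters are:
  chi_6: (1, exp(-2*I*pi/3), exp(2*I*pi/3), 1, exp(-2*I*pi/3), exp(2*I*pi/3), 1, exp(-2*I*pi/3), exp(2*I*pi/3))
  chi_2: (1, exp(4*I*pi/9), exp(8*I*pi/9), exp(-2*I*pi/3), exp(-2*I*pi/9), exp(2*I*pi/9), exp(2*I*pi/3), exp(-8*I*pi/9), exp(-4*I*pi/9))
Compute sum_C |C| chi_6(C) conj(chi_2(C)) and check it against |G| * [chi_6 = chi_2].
Sum = 0; so <chi_6, chi_2> = 0 (distinct irreducibles are orthogonal).

Working: Compute term by term over conjugacy classes (|C| * chi_6(C) * conj(chi_2(C))):
  1*(1)*conj(1) + 1*(exp(-2*I*pi/3))*conj(exp(4*I*pi/9)) + 1*(exp(2*I*pi/3))*conj(exp(8*I*pi/9)) + 1*(1)*conj(exp(-2*I*pi/3)) + 1*(exp(-2*I*pi/3))*conj(exp(-2*I*pi/9)) + 1*(exp(2*I*pi/3))*conj(exp(2*I*pi/9)) + 1*(1)*conj(exp(2*I*pi/3)) + 1*(exp(-2*I*pi/3))*conj(exp(-8*I*pi/9)) + 1*(exp(2*I*pi/3))*conj(exp(-4*I*pi/9))
  = (1) + (exp(8*I*pi/9)) + (exp(-2*I*pi/9)) + (exp(2*I*pi/3)) + (exp(-4*I*pi/9)) + (exp(4*I*pi/9)) + (exp(-2*I*pi/3)) + (exp(2*I*pi/9)) + (exp(-8*I*pi/9))
  = 0.
(Exp terms are combined using exp(i*s)*conj(exp(i*t)) = exp(i*(s-t)), and sums of them are collapsed using the identity that for every m > 1 the m distinct m-th roots of unity sum to 0, e.g. 1 + exp(2*I*pi/3) + exp(-2*I*pi/3) = 0.)
Dividing by |G| = 9 gives 0/9 = 0, matching the row-orthogonality relation <chi_6, chi_2> = [chi_6 = chi_2].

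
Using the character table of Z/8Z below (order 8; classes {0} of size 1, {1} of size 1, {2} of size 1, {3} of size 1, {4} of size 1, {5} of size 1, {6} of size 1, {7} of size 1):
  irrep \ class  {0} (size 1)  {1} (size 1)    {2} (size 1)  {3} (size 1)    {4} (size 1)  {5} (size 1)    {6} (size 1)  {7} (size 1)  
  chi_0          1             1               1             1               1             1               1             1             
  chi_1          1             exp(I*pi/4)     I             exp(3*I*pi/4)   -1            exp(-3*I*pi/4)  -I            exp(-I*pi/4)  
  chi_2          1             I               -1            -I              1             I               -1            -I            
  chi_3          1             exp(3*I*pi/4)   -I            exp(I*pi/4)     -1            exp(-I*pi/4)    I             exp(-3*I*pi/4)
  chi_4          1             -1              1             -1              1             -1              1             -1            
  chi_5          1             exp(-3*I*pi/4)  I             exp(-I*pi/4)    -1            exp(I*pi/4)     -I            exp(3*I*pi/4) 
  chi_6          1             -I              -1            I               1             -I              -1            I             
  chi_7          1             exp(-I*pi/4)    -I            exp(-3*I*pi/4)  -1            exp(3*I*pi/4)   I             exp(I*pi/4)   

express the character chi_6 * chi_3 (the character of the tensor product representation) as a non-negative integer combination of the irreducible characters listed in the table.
chi_6 tensor chi_3 = chi_1 (all other irreducibles have multiplicity 0).

Details: The character of a tensor product is the pointwise product (chi_6 * chi_3)(C) = chi_6(C) * chi_3(C):
  {0}: (1)*(1), {1}: (-I)*(exp(3*I*pi/4)), {2}: (-1)*(-I), {3}: (I)*(exp(I*pi/4)), {4}: (1)*(-1), {5}: (-I)*(exp(-I*pi/4)), {6}: (-1)*(I), {7}: (I)*(exp(-3*I*pi/4))
so (chi_6 * chi_3) takes values
  {0} -> 1, {1} -> -exp(-3*I*pi/4), {2} -> I, {3} -> exp(3*I*pi/4), {4} -> -1, {5} -> -exp(I*pi/4), {6} -> -I, {7} -> exp(-I*pi/4).
Now take the inner product of this character with each irreducible chi from the table, <chi_6*chi_3, chi> = (1/8) sum_C |C| (chi_6*chi_3)(C) conj(chi(C)):
  <chi_6*chi_3, chi_0> = (1/8)[1*(1)*conj(1) + 1*(-exp(-3*I*pi/4))*conj(1) + 1*(I)*conj(1) + 1*(exp(3*I*pi/4))*conj(1) + 1*(-1)*conj(1) + 1*(-exp(I*pi/4))*conj(1) + 1*(-I)*conj(1) + 1*(exp(-I*pi/4))*conj(1)]
      = (1/8)[(1) + (-exp(-3*I*pi/4)) + (I) + (exp(3*I*pi/4)) + (-1) + (-exp(I*pi/4)) + (-I) + (exp(-I*pi/4))] = 0/8 = 0
  <chi_6*chi_3, chi_1> = (1/8)[1*(1)*conj(1) + 1*(-exp(-3*I*pi/4))*conj(exp(I*pi/4)) + 1*(I)*conj(I) + 1*(exp(3*I*pi/4))*conj(exp(3*I*pi/4)) + 1*(-1)*conj(-1) + 1*(-exp(I*pi/4))*conj(exp(-3*I*pi/4)) + 1*(-I)*conj(-I) + 1*(exp(-I*pi/4))*conj(exp(-I*pi/4))]
      = (1/8)[(1) + (1) + (1) + (1) + (1) + (1) + (1) + (1)] = 8/8 = 1
  <chi_6*chi_3, chi_2> = (1/8)[1*(1)*conj(1) + 1*(-exp(-3*I*pi/4))*conj(I) + 1*(I)*conj(-1) + 1*(exp(3*I*pi/4))*conj(-I) + 1*(-1)*conj(1) + 1*(-exp(I*pi/4))*conj(I) + 1*(-I)*conj(-1) + 1*(exp(-I*pi/4))*conj(-I)]
      = (1/8)[(1) + (exp(-I*pi/4)) + (-I) + (exp(-3*I*pi/4)) + (-1) + (exp(3*I*pi/4)) + (I) + (exp(I*pi/4))] = 0/8 = 0
  <chi_6*chi_3, chi_3> = (1/8)[1*(1)*conj(1) + 1*(-exp(-3*I*pi/4))*conj(exp(3*I*pi/4)) + 1*(I)*conj(-I) + 1*(exp(3*I*pi/4))*conj(exp(I*pi/4)) + 1*(-1)*conj(-1) + 1*(-exp(I*pi/4))*conj(exp(-I*pi/4)) + 1*(-I)*conj(I) + 1*(exp(-I*pi/4))*conj(exp(-3*I*pi/4))]
      = (1/8)[(1) + (-I) + (-1) + (I) + (1) + (-I) + (-1) + (I)] = 0/8 = 0
  <chi_6*chi_3, chi_4> = (1/8)[1*(1)*conj(1) + 1*(-exp(-3*I*pi/4))*conj(-1) + 1*(I)*conj(1) + 1*(exp(3*I*pi/4))*conj(-1) + 1*(-1)*conj(1) + 1*(-exp(I*pi/4))*conj(-1) + 1*(-I)*conj(1) + 1*(exp(-I*pi/4))*conj(-1)]
      = (1/8)[(1) + (exp(-3*I*pi/4)) + (I) + (-exp(3*I*pi/4)) + (-1) + (exp(I*pi/4)) + (-I) + (-exp(-I*pi/4))] = 0/8 = 0
  <chi_6*chi_3, chi_5> = (1/8)[1*(1)*conj(1) + 1*(-exp(-3*I*pi/4))*conj(exp(-3*I*pi/4)) + 1*(I)*conj(I) + 1*(exp(3*I*pi/4))*conj(exp(-I*pi/4)) + 1*(-1)*conj(-1) + 1*(-exp(I*pi/4))*conj(exp(I*pi/4)) + 1*(-I)*conj(-I) + 1*(exp(-I*pi/4))*conj(exp(3*I*pi/4))]
      = (1/8)[(1) + (-1) + (1) + (-1) + (1) + (-1) + (1) + (-1)] = 0/8 = 0
  <chi_6*chi_3, chi_6> = (1/8)[1*(1)*conj(1) + 1*(-exp(-3*I*pi/4))*conj(-I) + 1*(I)*conj(-1) + 1*(exp(3*I*pi/4))*conj(I) + 1*(-1)*conj(1) + 1*(-exp(I*pi/4))*conj(-I) + 1*(-I)*conj(-1) + 1*(exp(-I*pi/4))*conj(I)]
      = (1/8)[(1) + (-exp(-I*pi/4)) + (-I) + (-exp(-3*I*pi/4)) + (-1) + (-exp(3*I*pi/4)) + (I) + (-exp(I*pi/4))] = 0/8 = 0
  <chi_6*chi_3, chi_7> = (1/8)[1*(1)*conj(1) + 1*(-exp(-3*I*pi/4))*conj(exp(-I*pi/4)) + 1*(I)*conj(-I) + 1*(exp(3*I*pi/4))*conj(exp(-3*I*pi/4)) + 1*(-1)*conj(-1) + 1*(-exp(I*pi/4))*conj(exp(3*I*pi/4)) + 1*(-I)*conj(I) + 1*(exp(-I*pi/4))*conj(exp(I*pi/4))]
      = (1/8)[(1) + (I) + (-1) + (-I) + (1) + (I) + (-1) + (-I)] = 0/8 = 0
(Exp terms are combined using exp(i*s)*conj(exp(i*t)) = exp(i*(s-t)), and sums of them are collapsed using the identity that for every m > 1 the m distinct m-th roots of unity sum to 0, e.g. 1 + exp(2*I*pi/3) + exp(-2*I*pi/3) = 0.)
Hence the multiplicities are chi_1: 1. Dimension check: dim(chi_6)*dim(chi_3) = 1*1 = 1 and sum (mult * dim) = 1*1 = 1.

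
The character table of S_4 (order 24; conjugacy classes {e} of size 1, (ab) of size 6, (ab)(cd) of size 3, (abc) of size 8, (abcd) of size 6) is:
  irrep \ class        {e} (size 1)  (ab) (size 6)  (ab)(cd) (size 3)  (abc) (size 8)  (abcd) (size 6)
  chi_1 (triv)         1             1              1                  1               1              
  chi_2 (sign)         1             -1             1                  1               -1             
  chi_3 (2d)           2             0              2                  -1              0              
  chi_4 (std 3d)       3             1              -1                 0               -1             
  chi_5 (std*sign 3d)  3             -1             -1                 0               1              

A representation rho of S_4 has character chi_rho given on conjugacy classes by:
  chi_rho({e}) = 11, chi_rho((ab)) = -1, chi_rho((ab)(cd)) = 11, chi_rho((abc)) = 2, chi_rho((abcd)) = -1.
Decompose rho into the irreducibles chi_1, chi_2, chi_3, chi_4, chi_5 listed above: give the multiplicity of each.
Multiplicities: chi_1: 2, chi_2: 3, chi_3: 3, chi_4: 0, chi_5: 0.

Justification: Use <chi_rho, chi> = (1/|G|) sum_C |C| * chi_rho(C) * conj(chi(C)) with |G| = 24 for each irreducible chi in the table:
  <chi_rho, chi_1> = (1/24)[1*(11)*conj(1) + 6*(-1)*conj(1) + 3*(11)*conj(1) + 8*(2)*conj(1) + 6*(-1)*conj(1)]
      = (1/24)[(11) + (-6) + (33) + (16) + (-6)] = 48/24 = 2
  <chi_rho, chi_2> = (1/24)[1*(11)*conj(1) + 6*(-1)*conj(-1) + 3*(11)*conj(1) + 8*(2)*conj(1) + 6*(-1)*conj(-1)]
      = (1/24)[(11) + (6) + (33) + (16) + (6)] = 72/24 = 3
  <chi_rho, chi_3> = (1/24)[1*(11)*conj(2) + 6*(-1)*conj(0) + 3*(11)*conj(2) + 8*(2)*conj(-1) + 6*(-1)*conj(0)]
      = (1/24)[(22) + (0) + (66) + (-16) + (0)] = 72/24 = 3
  <chi_rho, chi_4> = (1/24)[1*(11)*conj(3) + 6*(-1)*conj(1) + 3*(11)*conj(-1) + 8*(2)*conj(0) + 6*(-1)*conj(-1)]
      = (1/24)[(33) + (-6) + (-33) + (0) + (6)] = 0/24 = 0
  <chi_rho, chi_5> = (1/24)[1*(11)*conj(3) + 6*(-1)*conj(-1) + 3*(11)*conj(-1) + 8*(2)*conj(0) + 6*(-1)*conj(1)]
      = (1/24)[(33) + (6) + (-33) + (0) + (-6)] = 0/24 = 0
Dimension check: dim(rho) = sum (mult * dim) = 2*1 + 3*1 + 3*2 + 0*3 + 0*3 = 11 = chi_rho(e) = 11.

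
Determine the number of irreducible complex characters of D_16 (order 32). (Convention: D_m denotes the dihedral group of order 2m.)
11

Working: The number of irreducible complex representations of a finite group equals its number of conjugacy classes. D_16 has 11 conjugacy classes (n/2 + 3 for n even), so D_16 (order 32) has exactly 11 irreducible complex representations.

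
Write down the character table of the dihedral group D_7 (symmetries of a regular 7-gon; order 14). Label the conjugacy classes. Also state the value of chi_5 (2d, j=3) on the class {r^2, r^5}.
Conjugacy classes: {e} of size 1, {r^1, r^6} of size 2, {r^2, r^5} of size 2, {r^3, r^4} of size 2, {s, sr, ..., sr^6} of size 7.
Character table:
  irrep \ class              {e} (size 1)  {r^1, r^6} (size 2)  {r^2, r^5} (size 2)  {r^3, r^4} (size 2)  {s, sr, ..., sr^6} (size 7)
  chi_1 (triv)               1             1                    1                    1                    1                          
  chi_2 (sign: r->1, s->-1)  1             1                    1                    1                    -1                         
  chi_3 (2d, j=1)            2             2*cos(2*pi/7)        -2*cos(3*pi/7)       -2*cos(pi/7)         0                          
  chi_4 (2d, j=2)            2             -2*cos(3*pi/7)       -2*cos(pi/7)         2*cos(2*pi/7)        0                          
  chi_5 (2d, j=3)            2             -2*cos(pi/7)         2*cos(2*pi/7)        -2*cos(3*pi/7)       0                          

Spot check: chi_5 (2d, j=3) on {r^2, r^5} = 2*cos(2*pi/7).

Derivation: D_7 has order 2*7 = 14 with 5 conjugacy classes, hence 5 irreducibles. Sum of squared dims 1 + 1 + 4 + 4 + 4 = 14 = |G|. Linear characters come from the abelianisation; the 2-dimensional irreps have character r^k -> 2*cos(2*pi*j*k/7), reflections -> 0.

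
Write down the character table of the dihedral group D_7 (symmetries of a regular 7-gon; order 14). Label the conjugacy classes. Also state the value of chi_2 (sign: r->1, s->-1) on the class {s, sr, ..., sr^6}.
Conjugacy classes: {e} of size 1, {r^1, r^6} of size 2, {r^2, r^5} of size 2, {r^3, r^4} of size 2, {s, sr, ..., sr^6} of size 7.
Character table:
  irrep \ class              {e} (size 1)  {r^1, r^6} (size 2)  {r^2, r^5} (size 2)  {r^3, r^4} (size 2)  {s, sr, ..., sr^6} (size 7)
  chi_1 (triv)               1             1                    1                    1                    1                          
  chi_2 (sign: r->1, s->-1)  1             1                    1                    1                    -1                         
  chi_3 (2d, j=1)            2             2*cos(2*pi/7)        -2*cos(3*pi/7)       -2*cos(pi/7)         0                          
  chi_4 (2d, j=2)            2             -2*cos(3*pi/7)       -2*cos(pi/7)         2*cos(2*pi/7)        0                          
  chi_5 (2d, j=3)            2             -2*cos(pi/7)         2*cos(2*pi/7)        -2*cos(3*pi/7)       0                          

Spot check: chi_2 (sign: r->1, s->-1) on {s, sr, ..., sr^6} = -1.

Working: D_7 has order 2*7 = 14 with 5 conjugacy classes, hence 5 irreducibles. Sum of squared dims 1 + 1 + 4 + 4 + 4 = 14 = |G|. Linear characters come from the abelianisation; the 2-dimensional irreps have character r^k -> 2*cos(2*pi*j*k/7), reflections -> 0.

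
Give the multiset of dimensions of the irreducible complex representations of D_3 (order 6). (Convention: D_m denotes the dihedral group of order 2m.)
Dimensions: 1, 1, 2

Derivation: There are 3 irreducibles (= number of conjugacy classes). Their dimensions d_i satisfy sum d_i^2 = |G| = 6: 1 + 1 + 4 = 6.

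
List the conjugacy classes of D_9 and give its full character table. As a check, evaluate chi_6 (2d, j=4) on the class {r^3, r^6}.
Conjugacy classes: {e} of size 1, {r^1, r^8} of size 2, {r^2, r^7} of size 2, {r^3, r^6} of size 2, {r^4, r^5} of size 2, {s, sr, ..., sr^8} of size 9.
Character table:
  irrep \ class              {e} (size 1)  {r^1, r^8} (size 2)  {r^2, r^7} (size 2)  {r^3, r^6} (size 2)  {r^4, r^5} (size 2)  {s, sr, ..., sr^8} (size 9)
  chi_1 (triv)               1             1                    1                    1                    1                    1                          
  chi_2 (sign: r->1, s->-1)  1             1                    1                    1                    1                    -1                         
  chi_3 (2d, j=1)            2             2*cos(2*pi/9)        2*cos(4*pi/9)        -1                   -2*cos(pi/9)         0                          
  chi_4 (2d, j=2)            2             2*cos(4*pi/9)        -2*cos(pi/9)         -1                   2*cos(2*pi/9)        0                          
  chi_5 (2d, j=3)            2             -1                   -1                   2                    -1                   0                          
  chi_6 (2d, j=4)            2             -2*cos(pi/9)         2*cos(2*pi/9)        -1                   2*cos(4*pi/9)        0                          

Spot check: chi_6 (2d, j=4) on {r^3, r^6} = -1.

Why: D_9 has order 2*9 = 18 with 6 conjugacy classes, hence 6 irreducibles. Sum of squared dims 1 + 1 + 4 + 4 + 4 + 4 = 18 = |G|. Linear characters come from the abelianisation; the 2-dimensional irreps have character r^k -> 2*cos(2*pi*j*k/9), reflections -> 0.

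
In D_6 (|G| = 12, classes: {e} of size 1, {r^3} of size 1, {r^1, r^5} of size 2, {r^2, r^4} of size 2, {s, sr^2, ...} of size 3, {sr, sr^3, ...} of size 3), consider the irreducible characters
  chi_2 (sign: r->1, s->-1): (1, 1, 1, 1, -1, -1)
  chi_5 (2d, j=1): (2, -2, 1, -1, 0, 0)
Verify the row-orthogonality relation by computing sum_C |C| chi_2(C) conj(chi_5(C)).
Sum = 0; so <chi_2, chi_5> = 0 (distinct irreducibles are orthogonal).

Argument: Compute term by term over conjugacy classes (|C| * chi_2(C) * conj(chi_5(C))):
  1*(1)*conj(2) + 1*(1)*conj(-2) + 2*(1)*conj(1) + 2*(1)*conj(-1) + 3*(-1)*conj(0) + 3*(-1)*conj(0)
  = (2) + (-2) + (2) + (-2) + (0) + (0)
  = 0.
Dividing by |G| = 12 gives 0/12 = 0, matching the row-orthogonality relation <chi_2, chi_5> = [chi_2 = chi_5].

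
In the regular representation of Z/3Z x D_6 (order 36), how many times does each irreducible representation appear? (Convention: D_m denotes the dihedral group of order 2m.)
Each irreducible V_i of dimension d_i appears with multiplicity d_i, i.e. rho_reg = (direct sum over all irreducibles V_i) d_i V_i. The irreducible dimensions for Z/3Z x D_6 are 1, 1, 1, 1, 1, 1, 1, 1, 1, 1, 1, 1, 2, 2, 2, 2, 2, 2: 12 irreducibles of dimension 1, each with multiplicity 1; 6 irreducibles of dimension 2, each with multiplicity 2. Total dimension 12*1*1 + 6*2*2 = 36 = |G|.

Derivation: General theorem: in the regular representation of a finite group G, each irreducible appears with multiplicity equal to its dimension. Check: dim(rho_reg) = sum d_i^2 = 1 + 1 + 1 + 1 + 1 + 1 + 1 + 1 + 1 + 1 + 1 + 1 + 4 + 4 + 4 + 4 + 4 + 4 = 36 = |G|.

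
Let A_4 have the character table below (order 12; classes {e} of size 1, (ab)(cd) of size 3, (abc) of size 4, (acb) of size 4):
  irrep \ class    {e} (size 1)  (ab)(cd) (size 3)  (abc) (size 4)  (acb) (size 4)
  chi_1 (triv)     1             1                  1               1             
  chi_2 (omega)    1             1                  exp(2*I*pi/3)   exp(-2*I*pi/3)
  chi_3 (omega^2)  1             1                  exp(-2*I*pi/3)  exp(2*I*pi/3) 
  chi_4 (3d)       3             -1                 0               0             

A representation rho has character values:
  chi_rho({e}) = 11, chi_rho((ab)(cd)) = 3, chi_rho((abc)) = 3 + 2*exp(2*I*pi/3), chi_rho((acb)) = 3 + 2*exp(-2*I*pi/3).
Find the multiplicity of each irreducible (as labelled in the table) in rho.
Multiplicities: chi_1: 3, chi_2: 2, chi_3: 0, chi_4: 2.

Use <chi_rho, chi> = (1/|G|) sum_C |C| * chi_rho(C) * conj(chi(C)) with |G| = 12 for each irreducible chi in the table:
  <chi_rho, chi_1> = (1/12)[1*(11)*conj(1) + 3*(3)*conj(1) + 4*(3 + 2*exp(2*I*pi/3))*conj(1) + 4*(3 + 2*exp(-2*I*pi/3))*conj(1)]
      = (1/12)[(11) + (9) + (12 + 8*exp(2*I*pi/3)) + (12 + 8*exp(-2*I*pi/3))] = 36/12 = 3
  <chi_rho, chi_2> = (1/12)[1*(11)*conj(1) + 3*(3)*conj(1) + 4*(3 + 2*exp(2*I*pi/3))*conj(exp(2*I*pi/3)) + 4*(3 + 2*exp(-2*I*pi/3))*conj(exp(-2*I*pi/3))]
      = (1/12)[(11) + (9) + (8 + 12*exp(-2*I*pi/3)) + (8 + 12*exp(2*I*pi/3))] = 24/12 = 2
  <chi_rho, chi_3> = (1/12)[1*(11)*conj(1) + 3*(3)*conj(1) + 4*(3 + 2*exp(2*I*pi/3))*conj(exp(-2*I*pi/3)) + 4*(3 + 2*exp(-2*I*pi/3))*conj(exp(2*I*pi/3))]
      = (1/12)[(11) + (9) + (8*exp(-2*I*pi/3) + 12*exp(2*I*pi/3)) + (12*exp(-2*I*pi/3) + 8*exp(2*I*pi/3))] = 0/12 = 0
  <chi_rho, chi_4> = (1/12)[1*(11)*conj(3) + 3*(3)*conj(-1) + 4*(3 + 2*exp(2*I*pi/3))*conj(0) + 4*(3 + 2*exp(-2*I*pi/3))*conj(0)]
      = (1/12)[(33) + (-9) + (0) + (0)] = 24/12 = 2
(Exp terms are combined using exp(i*s)*conj(exp(i*t)) = exp(i*(s-t)), and sums of them are collapsed using the identity that for every m > 1 the m distinct m-th roots of unity sum to 0, e.g. 1 + exp(2*I*pi/3) + exp(-2*I*pi/3) = 0.)
Dimension check: dim(rho) = sum (mult * dim) = 3*1 + 2*1 + 0*1 + 2*3 = 11 = chi_rho(e) = 11.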